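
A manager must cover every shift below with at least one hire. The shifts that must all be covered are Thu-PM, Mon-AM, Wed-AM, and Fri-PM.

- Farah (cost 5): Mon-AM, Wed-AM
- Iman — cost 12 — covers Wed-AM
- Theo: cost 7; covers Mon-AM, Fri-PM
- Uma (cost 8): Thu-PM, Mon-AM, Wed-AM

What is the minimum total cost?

15

Choose Theo and Uma: together they cover Thu-PM, Mon-AM, Wed-AM, Fri-PM — every shift.
Total cost: 7 + 8 = 15.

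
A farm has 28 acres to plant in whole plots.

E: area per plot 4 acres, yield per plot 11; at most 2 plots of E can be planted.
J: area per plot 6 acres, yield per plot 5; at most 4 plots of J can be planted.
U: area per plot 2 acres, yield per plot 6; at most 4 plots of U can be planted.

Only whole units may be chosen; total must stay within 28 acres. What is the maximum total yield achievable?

This is a bounded integer knapsack.
Take 2×E, 2×J, and 4×U: area 28 ≤ 28, yield 2·11 + 2·5 + 4·6 = 56.
U has the best ratio (6/2) and is taken to its limit of 4; remaining capacity is filled optimally with the others.

56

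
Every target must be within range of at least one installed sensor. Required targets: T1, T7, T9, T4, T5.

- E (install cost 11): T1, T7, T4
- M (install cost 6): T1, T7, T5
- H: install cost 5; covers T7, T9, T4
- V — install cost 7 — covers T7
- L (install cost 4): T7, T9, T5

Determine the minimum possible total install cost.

11

The greedy cost-per-new-target heuristic would pick L, H, and M for 15, but a cheaper cover exists.
Choose M and H: together they cover T1, T7, T9, T4, T5 — every target.
Total install cost: 6 + 5 = 11.
No cover costs less than 11.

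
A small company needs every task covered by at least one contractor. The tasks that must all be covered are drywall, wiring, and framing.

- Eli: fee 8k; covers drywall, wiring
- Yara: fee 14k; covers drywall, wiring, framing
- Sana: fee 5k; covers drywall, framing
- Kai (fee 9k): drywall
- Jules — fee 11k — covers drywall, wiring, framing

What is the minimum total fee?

This is an integer covering problem.
The greedy cost-per-new-task heuristic would pick Sana and Eli for 13, but a cheaper cover exists.
Jules alone covers drywall, wiring, framing — every task.
Total fee: 11.
No cover costs less than 11.

11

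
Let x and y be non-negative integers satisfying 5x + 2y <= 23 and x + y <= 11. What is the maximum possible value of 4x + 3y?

33

The continuous relaxation peaks at (0.333, 10.7) with value 33.33; rounding to a feasible lattice point costs some objective.
(x,y)=(0,11) is feasible, giving 33.
(x,y)=(1,9) is feasible, giving 31.
(x,y)=(0,10) is feasible, giving 30.
Maximum is 33 at (x,y)=(0,11).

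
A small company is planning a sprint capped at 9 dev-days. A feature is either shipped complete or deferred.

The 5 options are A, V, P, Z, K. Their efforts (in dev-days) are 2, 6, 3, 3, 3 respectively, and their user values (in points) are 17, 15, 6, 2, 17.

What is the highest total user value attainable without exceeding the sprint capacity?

Allowing fractional choices, the relaxed optimum would be about 44.0, but features are indivisible.
A + Z + K: effort 2 + 3 + 3 = 8 ≤ 9, user value 17 + 2 + 17 = 36.
A + P + K: effort 2 + 3 + 3 = 8 ≤ 9, user value 17 + 6 + 17 = 40.
Best is A, P, and K with total user value 40.

40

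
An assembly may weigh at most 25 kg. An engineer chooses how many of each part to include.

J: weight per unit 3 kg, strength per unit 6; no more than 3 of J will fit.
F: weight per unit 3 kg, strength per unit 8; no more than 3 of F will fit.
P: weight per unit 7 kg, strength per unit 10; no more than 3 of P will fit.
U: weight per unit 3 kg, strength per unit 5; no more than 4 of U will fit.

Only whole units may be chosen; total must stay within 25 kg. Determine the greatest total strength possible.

F has the best ratio (8/3); taking only F gives at most 3×8 = 24 (stopped by the supply cap of 3).
Mixing does better — 3×J, 3×F, and 2×U: weight 24 ≤ 25, strength 3·6 + 3·8 + 2·5 = 52.

52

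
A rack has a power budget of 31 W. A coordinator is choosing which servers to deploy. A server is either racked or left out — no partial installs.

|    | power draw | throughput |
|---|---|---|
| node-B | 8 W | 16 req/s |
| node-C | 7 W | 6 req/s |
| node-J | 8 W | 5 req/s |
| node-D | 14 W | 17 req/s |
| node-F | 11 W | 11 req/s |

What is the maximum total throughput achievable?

node-B + node-D: power draw 8 + 14 = 22 ≤ 31, throughput 16 + 17 = 33.
node-B + node-J + node-D: power draw 8 + 8 + 14 = 30 ≤ 31, throughput 16 + 5 + 17 = 38.
node-B + node-C + node-D: power draw 8 + 7 + 14 = 29 ≤ 31, throughput 16 + 6 + 17 = 39.
Best is node-B, node-C, and node-D with total throughput 39.

39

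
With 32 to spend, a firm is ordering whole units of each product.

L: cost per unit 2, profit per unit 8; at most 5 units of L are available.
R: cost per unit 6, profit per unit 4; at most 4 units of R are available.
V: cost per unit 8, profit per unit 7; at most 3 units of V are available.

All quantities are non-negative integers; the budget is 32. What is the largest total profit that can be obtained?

58

Take 5×L, 1×R, and 2×V: cost 32 ≤ 32, profit 5·8 + 1·4 + 2·7 = 58.
L has the best ratio (8/2) and is taken to its limit of 5; remaining capacity is filled optimally with the others.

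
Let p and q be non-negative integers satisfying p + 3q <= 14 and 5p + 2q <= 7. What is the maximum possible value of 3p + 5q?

The continuous relaxation peaks at (0, 3.5) with value 17.50; rounding to a feasible lattice point costs some objective.
(p,q)=(0,3): 1·0+3·3=9≤14, 5·0+2·3=6≤7, objective 15.
(p,q)=(0,2): 1·0+3·2=6≤14, 5·0+2·2=4≤7, objective 10.
Maximum is 15 at (p,q)=(0,3).

15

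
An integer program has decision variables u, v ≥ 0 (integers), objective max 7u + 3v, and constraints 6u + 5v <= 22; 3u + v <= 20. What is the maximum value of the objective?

21

(u,v)=(3,0) is feasible, giving 21.
(u,v)=(2,1) is feasible, giving 17.
(u,v)=(2,0) is feasible, giving 14.
No feasible integer point exceeds 21.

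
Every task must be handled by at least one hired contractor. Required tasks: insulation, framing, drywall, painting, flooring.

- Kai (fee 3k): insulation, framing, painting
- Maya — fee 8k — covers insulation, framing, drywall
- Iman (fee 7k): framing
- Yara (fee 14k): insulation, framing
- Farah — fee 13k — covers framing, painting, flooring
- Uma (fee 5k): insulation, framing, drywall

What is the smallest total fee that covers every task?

This is a weighted set-cover instance.
The greedy cost-per-new-task heuristic would pick Kai, Uma, and Farah for 21, but a cheaper cover exists.
Choose Farah and Uma: together they cover insulation, framing, drywall, painting, flooring — every task.
Total fee: 13 + 5 = 18.
No cover costs less than 18.

18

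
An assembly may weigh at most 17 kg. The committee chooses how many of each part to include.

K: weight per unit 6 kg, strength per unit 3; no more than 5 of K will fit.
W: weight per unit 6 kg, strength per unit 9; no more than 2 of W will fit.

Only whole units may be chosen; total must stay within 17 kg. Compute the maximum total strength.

2×W: weight 12 ≤ 17, strength 2·9 = 18.
1×K and 1×W: weight 12 ≤ 17, strength 1·3 + 1·9 = 12.
Best is 18.

18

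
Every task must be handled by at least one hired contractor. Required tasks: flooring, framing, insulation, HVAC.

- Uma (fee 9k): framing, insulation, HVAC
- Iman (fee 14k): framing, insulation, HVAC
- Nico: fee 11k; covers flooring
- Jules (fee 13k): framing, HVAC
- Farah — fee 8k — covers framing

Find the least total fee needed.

Choose Uma and Nico: together they cover flooring, framing, insulation, HVAC — every task.
Total fee: 9 + 11 = 20.
No cover costs less than 20.

20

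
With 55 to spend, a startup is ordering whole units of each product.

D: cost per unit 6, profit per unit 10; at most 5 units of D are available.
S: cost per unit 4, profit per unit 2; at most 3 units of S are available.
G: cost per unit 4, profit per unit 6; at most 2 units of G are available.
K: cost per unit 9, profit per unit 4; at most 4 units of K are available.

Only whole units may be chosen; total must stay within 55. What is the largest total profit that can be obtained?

70

Take 5×D, 2×S, 2×G, and 1×K: cost 55 ≤ 55, profit 5·10 + 2·2 + 2·6 + 1·4 = 70.
D has the best ratio (10/6) and is taken to its limit of 5; remaining capacity is filled optimally with the others.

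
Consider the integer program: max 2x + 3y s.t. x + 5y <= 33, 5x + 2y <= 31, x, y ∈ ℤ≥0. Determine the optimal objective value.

24

(x,y)=(3,6): 1·3+5·6=33≤33, 5·3+2·6=27≤31, objective 24.
(x,y)=(4,5): 1·4+5·5=29≤33, 5·4+2·5=30≤31, objective 23.
(x,y)=(2,6): 1·2+5·6=32≤33, 5·2+2·6=22≤31, objective 22.
No feasible integer point exceeds 24.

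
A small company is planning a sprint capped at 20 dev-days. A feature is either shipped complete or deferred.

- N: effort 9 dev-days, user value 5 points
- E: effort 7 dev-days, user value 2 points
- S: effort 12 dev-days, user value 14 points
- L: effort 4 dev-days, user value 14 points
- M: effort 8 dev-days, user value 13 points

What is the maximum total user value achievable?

Allowing fractional choices, the relaxed optimum would be about 36.3, but features are indivisible.
L + M: effort 4 + 8 = 12 ≤ 20, user value 14 + 13 = 27.
S + L: effort 12 + 4 = 16 ≤ 20, user value 14 + 14 = 28.
E + L + M: effort 7 + 4 + 8 = 19 ≤ 20, user value 2 + 14 + 13 = 29.
Best is E, L, and M with total user value 29.

29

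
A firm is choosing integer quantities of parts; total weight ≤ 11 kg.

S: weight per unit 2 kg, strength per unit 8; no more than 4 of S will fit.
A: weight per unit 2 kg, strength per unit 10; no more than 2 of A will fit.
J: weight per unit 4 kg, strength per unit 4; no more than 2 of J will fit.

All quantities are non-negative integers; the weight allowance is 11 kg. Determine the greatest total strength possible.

44

3×S and 2×A: weight 10 ≤ 11, strength 3·8 + 2·10 = 44.
4×S and 1×A: weight 10 ≤ 11, strength 4·8 + 1·10 = 42.
Best is 44.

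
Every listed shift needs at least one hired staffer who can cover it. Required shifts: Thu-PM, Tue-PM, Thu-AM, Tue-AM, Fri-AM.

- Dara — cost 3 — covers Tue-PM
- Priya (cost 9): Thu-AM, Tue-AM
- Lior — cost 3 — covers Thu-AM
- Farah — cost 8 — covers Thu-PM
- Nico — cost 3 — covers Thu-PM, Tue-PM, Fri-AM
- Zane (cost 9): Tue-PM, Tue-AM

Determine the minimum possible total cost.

12

The greedy cost-per-new-shift heuristic would pick Nico, Lior, and Priya for 15, but a cheaper cover exists.
Choose Priya and Nico: together they cover Thu-PM, Tue-PM, Thu-AM, Tue-AM, Fri-AM — every shift.
Total cost: 9 + 3 = 12.
No cover costs less than 12.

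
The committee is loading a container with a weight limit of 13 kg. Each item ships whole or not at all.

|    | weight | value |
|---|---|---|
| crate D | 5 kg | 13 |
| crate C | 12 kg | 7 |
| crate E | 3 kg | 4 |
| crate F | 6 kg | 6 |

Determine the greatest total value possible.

19

Allowing fractional choices, the relaxed optimum would be about 22.0, but items are indivisible.
crate D + crate F: weight 5 + 6 = 11 ≤ 13, value 13 + 6 = 19.
crate D + crate E: weight 5 + 3 = 8 ≤ 13, value 13 + 4 = 17.
Best is crate D and crate F with total value 19.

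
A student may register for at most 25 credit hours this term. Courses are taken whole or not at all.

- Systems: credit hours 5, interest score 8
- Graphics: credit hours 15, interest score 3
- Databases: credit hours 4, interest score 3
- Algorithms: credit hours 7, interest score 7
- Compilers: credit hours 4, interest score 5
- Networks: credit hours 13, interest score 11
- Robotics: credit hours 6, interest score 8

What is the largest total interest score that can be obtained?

This is a 0-1 knapsack instance.
Allowing fractional choices, the relaxed optimum would be about 30.5, but courses are indivisible.
Systems + Algorithms + Compilers + Robotics: credit hours 5 + 7 + 4 + 6 = 22 ≤ 25, interest score 8 + 7 + 5 + 8 = 28.
Systems + Networks + Robotics: credit hours 5 + 13 + 6 = 24 ≤ 25, interest score 8 + 11 + 8 = 27.
Best is Systems, Algorithms, Compilers, and Robotics with total interest score 28.

28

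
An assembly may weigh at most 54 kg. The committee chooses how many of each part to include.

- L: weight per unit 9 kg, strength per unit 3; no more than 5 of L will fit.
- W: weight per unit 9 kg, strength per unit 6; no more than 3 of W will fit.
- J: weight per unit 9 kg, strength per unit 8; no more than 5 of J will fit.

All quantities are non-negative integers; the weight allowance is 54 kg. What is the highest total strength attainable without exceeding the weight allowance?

J has the best ratio (8/9); taking only J gives at most 5×8 = 40 (stopped by the supply cap of 5).
Mixing does better — 1×W and 5×J: weight 54 ≤ 54, strength 1·6 + 5·8 = 46.

46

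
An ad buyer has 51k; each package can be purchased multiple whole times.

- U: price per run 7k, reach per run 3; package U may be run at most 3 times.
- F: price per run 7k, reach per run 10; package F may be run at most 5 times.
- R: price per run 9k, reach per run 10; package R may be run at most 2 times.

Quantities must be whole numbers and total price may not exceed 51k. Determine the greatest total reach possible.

This is a bounded integer knapsack.
F has the best ratio (10/7); taking only F gives at most 5×10 = 50 (stopped by the supply cap of 5).
Mixing does better — 1×U, 5×F, and 1×R: price 51 ≤ 51, reach 1·3 + 5·10 + 1·10 = 63.

63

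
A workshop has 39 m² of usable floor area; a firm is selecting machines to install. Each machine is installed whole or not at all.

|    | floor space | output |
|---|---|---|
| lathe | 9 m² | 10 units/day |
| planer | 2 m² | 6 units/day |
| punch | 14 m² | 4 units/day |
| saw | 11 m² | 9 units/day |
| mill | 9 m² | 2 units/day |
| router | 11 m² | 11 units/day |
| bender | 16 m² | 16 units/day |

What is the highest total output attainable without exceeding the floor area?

43

This is a 0-1 knapsack instance.
Allowing fractional choices, the relaxed optimum would be about 43.8, but machines are indivisible.
lathe + planer + router + bender: floor space 9 + 2 + 11 + 16 = 38 ≤ 39, output 10 + 6 + 11 + 16 = 43.
lathe + planer + saw + bender: floor space 9 + 2 + 11 + 16 = 38 ≤ 39, output 10 + 6 + 9 + 16 = 41.
Best is lathe, planer, router, and bender with total output 43.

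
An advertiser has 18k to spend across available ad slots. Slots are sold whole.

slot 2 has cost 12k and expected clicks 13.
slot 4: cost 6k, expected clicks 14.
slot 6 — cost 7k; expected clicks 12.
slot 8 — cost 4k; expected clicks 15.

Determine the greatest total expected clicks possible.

Allowing fractional choices, the relaxed optimum would be about 42.1, but ad slots are indivisible.
slot 4 + slot 6 + slot 8: cost 6 + 7 + 4 = 17 ≤ 18, expected clicks 14 + 12 + 15 = 41.
slot 4 + slot 8: cost 6 + 4 = 10 ≤ 18, expected clicks 14 + 15 = 29.
Best is slot 4, slot 6, and slot 8 with total expected clicks 41.

41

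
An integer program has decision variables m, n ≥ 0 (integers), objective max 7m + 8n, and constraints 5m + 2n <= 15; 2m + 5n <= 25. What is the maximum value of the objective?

Relaxing integrality, the LP optimum is 44.52 at (m,n) = (1.19, 4.52), which is not an integer point.
(m,n)=(0,5) is feasible, giving 40.
(m,n)=(1,4) is feasible, giving 39.
Maximum is 40 at (m,n)=(0,5).

40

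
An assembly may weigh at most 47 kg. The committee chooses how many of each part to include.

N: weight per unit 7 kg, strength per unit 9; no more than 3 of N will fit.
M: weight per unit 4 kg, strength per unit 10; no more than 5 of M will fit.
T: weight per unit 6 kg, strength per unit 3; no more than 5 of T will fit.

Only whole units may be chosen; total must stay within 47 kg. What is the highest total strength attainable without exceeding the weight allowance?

3×N and 5×M: weight 41 ≤ 47, strength 3·9 + 5·10 = 77.
3×N, 5×M, and 1×T: weight 47 ≤ 47, strength 3·9 + 5·10 + 1·3 = 80.
Best is 80.

80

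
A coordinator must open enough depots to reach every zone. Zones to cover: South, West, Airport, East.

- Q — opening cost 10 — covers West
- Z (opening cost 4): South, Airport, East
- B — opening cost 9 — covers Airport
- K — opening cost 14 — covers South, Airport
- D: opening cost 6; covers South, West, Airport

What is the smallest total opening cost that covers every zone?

Choose Z and D: together they cover South, West, Airport, East — every zone.
Total opening cost: 4 + 6 = 10.

10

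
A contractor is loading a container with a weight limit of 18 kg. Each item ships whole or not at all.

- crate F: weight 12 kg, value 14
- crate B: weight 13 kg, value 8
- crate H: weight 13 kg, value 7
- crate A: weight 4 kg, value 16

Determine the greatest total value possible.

30

This is an integer program with binary decision variables.
Take crate F and crate A: weight 12 + 4 = 16 ≤ 18, value 14 + 16 = 30.
No other feasible combination does better.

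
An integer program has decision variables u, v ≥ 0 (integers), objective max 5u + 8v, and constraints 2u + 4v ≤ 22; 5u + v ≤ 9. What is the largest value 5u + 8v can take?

(u,v)=(0,5) is feasible, giving 40.
(u,v)=(1,4) is feasible, giving 37.
(u,v)=(0,4) is feasible, giving 32.
The best lattice point is (0,5), giving 40.

40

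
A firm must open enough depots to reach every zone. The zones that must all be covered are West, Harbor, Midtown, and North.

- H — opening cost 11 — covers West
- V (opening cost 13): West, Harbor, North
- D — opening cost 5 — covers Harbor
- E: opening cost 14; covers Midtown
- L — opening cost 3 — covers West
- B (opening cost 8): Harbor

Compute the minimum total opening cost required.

The greedy cost-per-new-zone heuristic would pick L, D, V, and E for 35, but a cheaper cover exists.
Choose V and E: together they cover West, Harbor, Midtown, North — every zone.
Total opening cost: 13 + 14 = 27.
No cover costs less than 27.

27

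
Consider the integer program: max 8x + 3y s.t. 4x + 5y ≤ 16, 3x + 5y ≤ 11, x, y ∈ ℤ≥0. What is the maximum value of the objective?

24

(x,y)=(3,0): 4·3+5·0=12≤16, 3·3+5·0=9≤11, objective 24.
(x,y)=(2,1): 4·2+5·1=13≤16, 3·2+5·1=11≤11, objective 19.
No feasible integer point exceeds 24.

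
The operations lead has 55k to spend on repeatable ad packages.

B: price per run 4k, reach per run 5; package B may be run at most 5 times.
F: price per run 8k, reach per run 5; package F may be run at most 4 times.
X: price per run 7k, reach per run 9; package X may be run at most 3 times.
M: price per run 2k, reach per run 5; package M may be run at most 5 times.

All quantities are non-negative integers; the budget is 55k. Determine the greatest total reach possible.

This is a bounded integer knapsack.
Take 4×B, 1×F, 3×X, and 5×M: price 55 ≤ 55, reach 4·5 + 1·5 + 3·9 + 5·5 = 77.
M has the best ratio (5/2) and is taken to its limit of 5; remaining capacity is filled optimally with the others.

77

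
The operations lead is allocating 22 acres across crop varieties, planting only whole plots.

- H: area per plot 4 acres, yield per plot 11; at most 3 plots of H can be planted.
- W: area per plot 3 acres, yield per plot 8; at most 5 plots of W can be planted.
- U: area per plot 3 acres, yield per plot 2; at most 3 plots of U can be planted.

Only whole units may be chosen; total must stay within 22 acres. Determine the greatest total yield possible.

57

H has the best ratio (11/4); taking only H gives at most 3×11 = 33 (stopped by the supply cap of 3).
Mixing does better — 3×H and 3×W: area 21 ≤ 22, yield 3·11 + 3·8 = 57.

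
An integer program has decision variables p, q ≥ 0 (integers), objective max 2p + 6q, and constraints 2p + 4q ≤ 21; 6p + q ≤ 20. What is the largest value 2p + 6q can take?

Relaxing integrality, the LP optimum is 31.50 at (p,q) = (0, 5.25), which is not an integer point.
(p,q)=(0,5): 2·0+4·5=20≤21, 6·0+1·5=5≤20, objective 30.
(p,q)=(1,4): 2·1+4·4=18≤21, 6·1+1·4=10≤20, objective 26.
(p,q)=(0,4): 2·0+4·4=16≤21, 6·0+1·4=4≤20, objective 24.
Maximum is 30 at (p,q)=(0,5).

30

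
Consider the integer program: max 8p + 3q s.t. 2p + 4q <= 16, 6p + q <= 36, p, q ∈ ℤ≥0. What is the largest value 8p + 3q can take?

48

(p,q)=(6,0) is feasible, giving 48.
(p,q)=(5,1) is feasible, giving 43.
No feasible integer point exceeds 48.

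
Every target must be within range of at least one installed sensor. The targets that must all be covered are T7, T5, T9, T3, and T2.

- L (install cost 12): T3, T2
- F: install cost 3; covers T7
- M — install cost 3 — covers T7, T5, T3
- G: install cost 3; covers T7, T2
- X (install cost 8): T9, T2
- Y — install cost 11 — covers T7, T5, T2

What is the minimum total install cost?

11

Choose M and X: together they cover T7, T5, T9, T3, T2 — every target.
Total install cost: 3 + 8 = 11.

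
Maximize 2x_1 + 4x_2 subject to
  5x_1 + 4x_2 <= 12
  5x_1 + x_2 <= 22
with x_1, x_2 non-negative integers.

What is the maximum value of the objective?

12

(x_1,x_2)=(0,3) is feasible, giving 12.
(x_1,x_2)=(0,2) is feasible, giving 8.
No feasible integer point exceeds 12.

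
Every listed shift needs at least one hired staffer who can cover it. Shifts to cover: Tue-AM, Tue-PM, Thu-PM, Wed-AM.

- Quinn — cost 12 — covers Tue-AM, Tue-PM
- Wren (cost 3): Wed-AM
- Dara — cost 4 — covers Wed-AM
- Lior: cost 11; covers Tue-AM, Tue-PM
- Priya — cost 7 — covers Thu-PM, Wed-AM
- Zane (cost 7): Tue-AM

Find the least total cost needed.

18

This is a weighted set-cover instance.
Choose Lior and Priya: together they cover Tue-AM, Tue-PM, Thu-PM, Wed-AM — every shift.
Total cost: 11 + 7 = 18.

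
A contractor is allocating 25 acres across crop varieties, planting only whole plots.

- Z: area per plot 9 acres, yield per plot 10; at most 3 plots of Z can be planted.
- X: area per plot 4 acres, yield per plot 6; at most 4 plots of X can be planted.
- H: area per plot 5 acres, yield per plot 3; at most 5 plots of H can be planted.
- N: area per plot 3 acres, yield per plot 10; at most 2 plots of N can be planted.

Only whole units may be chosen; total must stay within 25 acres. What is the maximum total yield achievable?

44

This is a bounded integer knapsack.
N has the best ratio (10/3); taking only N gives at most 2×10 = 20 (stopped by the supply cap of 2).
Mixing does better — 4×X and 2×N: area 22 ≤ 25, yield 4·6 + 2·10 = 44.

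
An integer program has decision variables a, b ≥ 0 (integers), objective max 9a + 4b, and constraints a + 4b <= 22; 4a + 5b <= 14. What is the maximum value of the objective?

27

Relaxing integrality, the LP optimum is 31.50 at (a,b) = (3.5, 0), which is not an integer point.
(a,b)=(3,0): 1·3+4·0=3≤22, 4·3+5·0=12≤14, objective 27.
(a,b)=(2,1): 1·2+4·1=6≤22, 4·2+5·1=13≤14, objective 22.
(a,b)=(2,0): 1·2+4·0=2≤22, 4·2+5·0=8≤14, objective 18.
The best lattice point is (3,0), giving 27.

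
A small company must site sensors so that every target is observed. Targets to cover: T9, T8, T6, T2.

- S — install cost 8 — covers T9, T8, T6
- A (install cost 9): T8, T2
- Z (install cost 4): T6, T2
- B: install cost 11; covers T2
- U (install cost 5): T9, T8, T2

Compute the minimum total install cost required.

This is a weighted set-cover instance.
Choose Z and U: together they cover T9, T8, T6, T2 — every target.
Total install cost: 4 + 5 = 9.
No cover costs less than 9.

9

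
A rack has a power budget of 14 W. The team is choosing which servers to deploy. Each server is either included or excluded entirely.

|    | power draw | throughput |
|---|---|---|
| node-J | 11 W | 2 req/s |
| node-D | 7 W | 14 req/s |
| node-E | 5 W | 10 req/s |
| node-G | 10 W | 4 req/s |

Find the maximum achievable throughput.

node-E: power draw 5 ≤ 14, throughput 10.
node-D + node-E: power draw 7 + 5 = 12 ≤ 14, throughput 14 + 10 = 24.
node-D: power draw 7 ≤ 14, throughput 14.
Best is node-D and node-E with total throughput 24.

24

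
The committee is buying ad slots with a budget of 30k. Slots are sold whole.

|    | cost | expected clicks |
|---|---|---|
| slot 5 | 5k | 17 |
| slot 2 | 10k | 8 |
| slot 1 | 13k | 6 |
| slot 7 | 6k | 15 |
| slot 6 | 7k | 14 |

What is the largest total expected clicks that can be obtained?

Allowing fractional choices, the relaxed optimum would be about 54.9, but ad slots are indivisible.
slot 5 + slot 2 + slot 7 + slot 6: cost 5 + 10 + 6 + 7 = 28 ≤ 30, expected clicks 17 + 8 + 15 + 14 = 54.
slot 5 + slot 2 + slot 7: cost 5 + 10 + 6 = 21 ≤ 30, expected clicks 17 + 8 + 15 = 40.
slot 5 + slot 7 + slot 6: cost 5 + 6 + 7 = 18 ≤ 30, expected clicks 17 + 15 + 14 = 46.
Best is slot 5, slot 2, slot 7, and slot 6 with total expected clicks 54.

54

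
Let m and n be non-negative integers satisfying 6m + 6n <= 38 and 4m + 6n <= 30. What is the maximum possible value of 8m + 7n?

(m,n)=(6,0) is feasible, giving 48.
(m,n)=(5,1) is feasible, giving 47.
(m,n)=(5,0) is feasible, giving 40.
No feasible integer point exceeds 48.

48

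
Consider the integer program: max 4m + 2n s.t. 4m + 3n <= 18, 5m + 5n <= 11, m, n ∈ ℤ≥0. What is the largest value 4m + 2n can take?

Relaxing integrality, the LP optimum is 8.80 at (m,n) = (2.2, 0), which is not an integer point.
(m,n)=(2,0): 4·2+3·0=8≤18, 5·2+5·0=10≤11, objective 8.
(m,n)=(1,1): 4·1+3·1=7≤18, 5·1+5·1=10≤11, objective 6.
(m,n)=(1,0): 4·1+3·0=4≤18, 5·1+5·0=5≤11, objective 4.
No feasible integer point exceeds 8.

8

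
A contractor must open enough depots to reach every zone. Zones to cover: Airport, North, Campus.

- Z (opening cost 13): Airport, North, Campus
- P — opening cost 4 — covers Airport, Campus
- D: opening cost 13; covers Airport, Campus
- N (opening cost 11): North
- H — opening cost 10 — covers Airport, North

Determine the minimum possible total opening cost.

13

This is a weighted set-cover instance.
The greedy cost-per-new-zone heuristic would pick P and H for 14, but a cheaper cover exists.
Z alone covers Airport, North, Campus — every zone.
Total opening cost: 13.
No cover costs less than 13.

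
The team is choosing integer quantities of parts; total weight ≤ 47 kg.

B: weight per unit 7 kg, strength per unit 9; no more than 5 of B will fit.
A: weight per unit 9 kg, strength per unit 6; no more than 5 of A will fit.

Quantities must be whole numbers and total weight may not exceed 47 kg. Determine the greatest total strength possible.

This is a bounded integer knapsack.
B has the best ratio (9/7); taking only B gives at most 5×9 = 45 (stopped by the supply cap of 5).
Mixing does better — 5×B and 1×A: weight 44 ≤ 47, strength 5·9 + 1·6 = 51.

51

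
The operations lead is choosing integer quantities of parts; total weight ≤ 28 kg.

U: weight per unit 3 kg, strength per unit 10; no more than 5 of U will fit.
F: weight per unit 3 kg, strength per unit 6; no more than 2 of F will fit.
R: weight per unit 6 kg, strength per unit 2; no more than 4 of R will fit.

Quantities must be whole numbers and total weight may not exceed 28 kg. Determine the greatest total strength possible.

64

U has the best ratio (10/3); taking only U gives at most 5×10 = 50 (stopped by the supply cap of 5).
Mixing does better — 5×U, 2×F, and 1×R: weight 27 ≤ 28, strength 5·10 + 2·6 + 1·2 = 64.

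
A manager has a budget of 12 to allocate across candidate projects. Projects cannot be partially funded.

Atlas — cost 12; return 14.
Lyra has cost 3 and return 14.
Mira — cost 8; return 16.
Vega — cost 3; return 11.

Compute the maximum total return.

Allowing fractional choices, the relaxed optimum would be about 37.0, but projects are indivisible.
Mira + Vega: cost 8 + 3 = 11 ≤ 12, return 16 + 11 = 27.
Lyra + Mira: cost 3 + 8 = 11 ≤ 12, return 14 + 16 = 30.
Lyra + Vega: cost 3 + 3 = 6 ≤ 12, return 14 + 11 = 25.
Best is Lyra and Mira with total return 30.

30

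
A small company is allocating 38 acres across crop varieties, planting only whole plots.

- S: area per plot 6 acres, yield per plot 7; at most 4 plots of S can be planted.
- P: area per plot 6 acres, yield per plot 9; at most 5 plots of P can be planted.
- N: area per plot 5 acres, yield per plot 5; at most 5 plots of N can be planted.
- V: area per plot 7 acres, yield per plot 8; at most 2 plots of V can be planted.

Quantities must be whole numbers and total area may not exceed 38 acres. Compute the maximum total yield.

This is a bounded integer knapsack.
Take 5×P and 1×V: area 37 ≤ 38, yield 5·9 + 1·8 = 53.
P has the best ratio (9/6) and is taken to its limit of 5; remaining capacity is filled optimally with the others.

53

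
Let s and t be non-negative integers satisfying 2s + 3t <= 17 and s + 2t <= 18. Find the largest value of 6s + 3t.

48

Relaxing integrality, the LP optimum is 51.00 at (s,t) = (8.5, 0), which is not an integer point.
(s,t)=(8,0): 2·8+3·0=16≤17, 1·8+2·0=8≤18, objective 48.
(s,t)=(7,1): 2·7+3·1=17≤17, 1·7+2·1=9≤18, objective 45.
The best lattice point is (8,0), giving 48.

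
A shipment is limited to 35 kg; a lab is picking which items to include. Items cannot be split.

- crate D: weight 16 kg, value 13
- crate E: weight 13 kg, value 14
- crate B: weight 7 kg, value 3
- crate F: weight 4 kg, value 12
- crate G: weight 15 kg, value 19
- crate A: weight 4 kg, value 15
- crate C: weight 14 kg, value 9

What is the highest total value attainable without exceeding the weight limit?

crate B + crate F + crate G + crate A: weight 7 + 4 + 15 + 4 = 30 ≤ 35, value 3 + 12 + 19 + 15 = 49.
crate E + crate F + crate A + crate C: weight 13 + 4 + 4 + 14 = 35 ≤ 35, value 14 + 12 + 15 + 9 = 50.
Best is crate E, crate F, crate A, and crate C with total value 50.

50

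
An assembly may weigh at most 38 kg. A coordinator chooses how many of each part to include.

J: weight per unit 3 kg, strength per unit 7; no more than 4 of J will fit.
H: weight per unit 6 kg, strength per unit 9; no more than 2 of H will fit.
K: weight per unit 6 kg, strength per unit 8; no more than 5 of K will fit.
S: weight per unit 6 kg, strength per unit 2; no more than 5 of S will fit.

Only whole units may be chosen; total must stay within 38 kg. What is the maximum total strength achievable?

62

4×J, 2×H, and 2×K: weight 36 ≤ 38, strength 4·7 + 2·9 + 2·8 = 62.
4×J, 1×H, and 3×K: weight 36 ≤ 38, strength 4·7 + 1·9 + 3·8 = 61.
Best is 62.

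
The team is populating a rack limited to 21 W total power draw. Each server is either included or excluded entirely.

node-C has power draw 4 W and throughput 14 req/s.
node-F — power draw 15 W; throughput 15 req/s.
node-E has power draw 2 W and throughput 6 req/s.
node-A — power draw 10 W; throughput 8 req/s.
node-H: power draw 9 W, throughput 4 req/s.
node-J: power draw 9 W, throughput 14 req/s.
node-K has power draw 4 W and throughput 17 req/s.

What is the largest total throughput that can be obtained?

node-C + node-E + node-J + node-K: power draw 4 + 2 + 9 + 4 = 19 ≤ 21, throughput 14 + 6 + 14 + 17 = 51.
node-C + node-J + node-K: power draw 4 + 9 + 4 = 17 ≤ 21, throughput 14 + 14 + 17 = 45.
node-C + node-E + node-A + node-K: power draw 4 + 2 + 10 + 4 = 20 ≤ 21, throughput 14 + 6 + 8 + 17 = 45.
Best is node-C, node-E, node-J, and node-K with total throughput 51.

51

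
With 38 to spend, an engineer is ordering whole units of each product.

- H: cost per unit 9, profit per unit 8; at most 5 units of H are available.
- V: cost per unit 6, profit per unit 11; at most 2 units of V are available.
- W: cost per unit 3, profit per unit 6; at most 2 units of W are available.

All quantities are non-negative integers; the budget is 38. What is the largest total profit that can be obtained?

W has the best ratio (6/3); taking only W gives at most 2×6 = 12 (stopped by the supply cap of 2).
Mixing does better — 2×H, 2×V, and 2×W: cost 36 ≤ 38, profit 2·8 + 2·11 + 2·6 = 50.

50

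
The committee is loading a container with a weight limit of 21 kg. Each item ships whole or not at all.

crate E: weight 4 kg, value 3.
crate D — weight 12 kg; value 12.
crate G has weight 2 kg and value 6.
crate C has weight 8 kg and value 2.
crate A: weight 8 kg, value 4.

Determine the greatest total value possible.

Allowing fractional choices, the relaxed optimum would be about 22.5, but items are indivisible.
crate D + crate G: weight 12 + 2 = 14 ≤ 21, value 12 + 6 = 18.
crate E + crate D + crate G: weight 4 + 12 + 2 = 18 ≤ 21, value 3 + 12 + 6 = 21.
crate D + crate A: weight 12 + 8 = 20 ≤ 21, value 12 + 4 = 16.
Best is crate E, crate D, and crate G with total value 21.

21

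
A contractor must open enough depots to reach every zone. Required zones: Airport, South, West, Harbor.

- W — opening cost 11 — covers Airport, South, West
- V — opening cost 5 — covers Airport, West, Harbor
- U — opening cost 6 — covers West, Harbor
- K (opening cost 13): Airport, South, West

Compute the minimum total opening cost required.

16

Choose W and V: together they cover Airport, South, West, Harbor — every zone.
Total opening cost: 11 + 5 = 16.
No cover costs less than 16.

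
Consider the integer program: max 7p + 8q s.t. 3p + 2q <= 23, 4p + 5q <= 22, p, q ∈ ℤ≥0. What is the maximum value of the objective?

Relaxing integrality, the LP optimum is 38.50 at (p,q) = (5.5, 0), which is not an integer point.
(p,q)=(3,2): 3·3+2·2=13≤23, 4·3+5·2=22≤22, objective 37.
(p,q)=(4,1): 3·4+2·1=14≤23, 4·4+5·1=21≤22, objective 36.
(p,q)=(5,0): 3·5+2·0=15≤23, 4·5+5·0=20≤22, objective 35.
Maximum is 37 at (p,q)=(3,2).

37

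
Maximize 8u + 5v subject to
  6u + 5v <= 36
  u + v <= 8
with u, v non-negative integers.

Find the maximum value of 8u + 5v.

48

(u,v)=(6,0): 6·6+5·0=36≤36, 1·6+1·0=6≤8, objective 48.
(u,v)=(5,1): 6·5+5·1=35≤36, 1·5+1·1=6≤8, objective 45.
(u,v)=(5,0): 6·5+5·0=30≤36, 1·5+1·0=5≤8, objective 40.
No feasible integer point exceeds 48.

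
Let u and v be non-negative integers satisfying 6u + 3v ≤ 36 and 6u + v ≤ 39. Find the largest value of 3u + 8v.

96

(u,v)=(0,12): 6·0+3·12=36≤36, 6·0+1·12=12≤39, objective 96.
(u,v)=(0,11): 6·0+3·11=33≤36, 6·0+1·11=11≤39, objective 88.
The best lattice point is (0,12), giving 96.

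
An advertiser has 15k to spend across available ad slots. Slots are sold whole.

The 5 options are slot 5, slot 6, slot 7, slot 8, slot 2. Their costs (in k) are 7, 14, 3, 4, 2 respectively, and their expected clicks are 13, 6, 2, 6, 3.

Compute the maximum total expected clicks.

22

Allowing fractional choices, the relaxed optimum would be about 23.3, but ad slots are indivisible.
slot 5 + slot 7 + slot 8: cost 7 + 3 + 4 = 14 ≤ 15, expected clicks 13 + 2 + 6 = 21.
slot 5 + slot 8 + slot 2: cost 7 + 4 + 2 = 13 ≤ 15, expected clicks 13 + 6 + 3 = 22.
Best is slot 5, slot 8, and slot 2 with total expected clicks 22.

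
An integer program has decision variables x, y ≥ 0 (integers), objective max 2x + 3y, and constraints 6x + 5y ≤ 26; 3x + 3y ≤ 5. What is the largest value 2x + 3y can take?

The continuous relaxation peaks at (0, 1.67) with value 5.00; rounding to a feasible lattice point costs some objective.
(x,y)=(0,1): 6·0+5·1=5≤26, 3·0+3·1=3≤5, objective 3.
(x,y)=(1,0): 6·1+5·0=6≤26, 3·1+3·0=3≤5, objective 2.
(x,y)=(0,0): 6·0+5·0=0≤26, 3·0+3·0=0≤5, objective 0.
Maximum is 3 at (x,y)=(0,1).

3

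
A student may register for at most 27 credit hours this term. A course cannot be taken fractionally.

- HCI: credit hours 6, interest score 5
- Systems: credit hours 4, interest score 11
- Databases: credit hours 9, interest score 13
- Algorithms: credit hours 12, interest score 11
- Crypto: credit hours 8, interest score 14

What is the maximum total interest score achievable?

43

HCI + Systems + Databases + Crypto: credit hours 6 + 4 + 9 + 8 = 27 ≤ 27, interest score 5 + 11 + 13 + 14 = 43.
Systems + Databases + Crypto: credit hours 4 + 9 + 8 = 21 ≤ 27, interest score 11 + 13 + 14 = 38.
Best is HCI, Systems, Databases, and Crypto with total interest score 43.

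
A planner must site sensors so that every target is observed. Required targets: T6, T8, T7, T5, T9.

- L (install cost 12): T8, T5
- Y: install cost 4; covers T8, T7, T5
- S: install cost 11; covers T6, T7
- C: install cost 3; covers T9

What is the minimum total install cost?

18

Choose Y, S, and C: together they cover T6, T8, T7, T5, T9 — every target.
Total install cost: 4 + 11 + 3 = 18.
No cover costs less than 18.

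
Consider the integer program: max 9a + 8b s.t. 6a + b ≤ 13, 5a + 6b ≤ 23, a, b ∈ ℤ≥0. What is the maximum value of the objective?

33

(a,b)=(1,3): 6·1+1·3=9≤13, 5·1+6·3=23≤23, objective 33.
(a,b)=(2,1): 6·2+1·1=13≤13, 5·2+6·1=16≤23, objective 26.
(a,b)=(1,2): 6·1+1·2=8≤13, 5·1+6·2=17≤23, objective 25.
The best lattice point is (1,3), giving 33.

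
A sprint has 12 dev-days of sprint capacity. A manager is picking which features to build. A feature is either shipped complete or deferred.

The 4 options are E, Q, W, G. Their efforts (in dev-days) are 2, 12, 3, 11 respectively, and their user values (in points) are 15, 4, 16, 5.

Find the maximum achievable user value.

31

Allowing fractional choices, the relaxed optimum would be about 34.2, but features are indivisible.
E + W: effort 2 + 3 = 5 ≤ 12, user value 15 + 16 = 31.
W: effort 3 ≤ 12, user value 16.
E: effort 2 ≤ 12, user value 15.
Best is E and W with total user value 31.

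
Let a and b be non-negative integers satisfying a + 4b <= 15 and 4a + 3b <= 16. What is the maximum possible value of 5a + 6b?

23

(a,b)=(1,3) is feasible, giving 23.
(a,b)=(2,2) is feasible, giving 22.
(a,b)=(0,3) is feasible, giving 18.
The best lattice point is (1,3), giving 23.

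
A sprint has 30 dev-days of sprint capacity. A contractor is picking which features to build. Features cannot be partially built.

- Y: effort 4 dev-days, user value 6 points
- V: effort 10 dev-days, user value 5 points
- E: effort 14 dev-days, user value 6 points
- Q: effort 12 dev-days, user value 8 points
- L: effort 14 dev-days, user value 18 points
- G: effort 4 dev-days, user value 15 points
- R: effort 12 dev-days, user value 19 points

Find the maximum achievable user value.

52

L + G + R: effort 14 + 4 + 12 = 30 ≤ 30, user value 18 + 15 + 19 = 52.
Y + L + R: effort 4 + 14 + 12 = 30 ≤ 30, user value 6 + 18 + 19 = 43.
Y + V + G + R: effort 4 + 10 + 4 + 12 = 30 ≤ 30, user value 6 + 5 + 15 + 19 = 45.
Best is L, G, and R with total user value 52.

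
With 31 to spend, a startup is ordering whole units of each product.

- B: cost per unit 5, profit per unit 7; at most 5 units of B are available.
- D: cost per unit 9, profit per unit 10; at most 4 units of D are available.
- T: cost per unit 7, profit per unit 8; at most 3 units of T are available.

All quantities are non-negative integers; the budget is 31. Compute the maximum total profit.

39

Take 3×B, 1×D, and 1×T: cost 31 ≤ 31, profit 3·7 + 1·10 + 1·8 = 39.
No other integer combination yields more.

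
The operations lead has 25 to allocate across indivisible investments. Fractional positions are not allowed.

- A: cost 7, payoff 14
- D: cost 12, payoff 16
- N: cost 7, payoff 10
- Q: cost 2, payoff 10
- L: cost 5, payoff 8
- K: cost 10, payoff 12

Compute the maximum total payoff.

44

Allowing fractional choices, the relaxed optimum would be about 47.3, but investments are indivisible.
A + N + Q + L: cost 7 + 7 + 2 + 5 = 21 ≤ 25, payoff 14 + 10 + 10 + 8 = 42.
A + Q + L + K: cost 7 + 2 + 5 + 10 = 24 ≤ 25, payoff 14 + 10 + 8 + 12 = 44.
A + D + Q: cost 7 + 12 + 2 = 21 ≤ 25, payoff 14 + 16 + 10 = 40.
Best is A, Q, L, and K with total payoff 44.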